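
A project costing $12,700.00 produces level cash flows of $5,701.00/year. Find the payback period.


Formula: Payback = investment / annual cash flow
Substituting: Payback = $12,700.00 / $5,701.00
Payback = 2.2277 years

2.2277 years


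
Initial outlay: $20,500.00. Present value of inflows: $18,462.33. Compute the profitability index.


Formula: PI = PV(cash flows) / initial investment
Substituting: PI = $18,462.33 / $20,500.00
PI = 0.9006

0.9006


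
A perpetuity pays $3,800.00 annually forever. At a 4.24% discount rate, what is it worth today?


Formula: PV = C / r
Substituting: PV = $3,800.00 / 0.0424
PV = $89,622.64

$89,622.64


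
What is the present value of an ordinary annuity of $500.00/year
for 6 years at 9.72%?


Formula: PV = PMT * (1 - (1+r)^(-n)) / r
Discount factor: (1 + 0.0972)^(-6) = 0.573172
Bracket: 1 - 0.573172 = 0.426828
PV = $500.00 * 0.426828 / 0.0972 = $2,195.62

$2,195.62


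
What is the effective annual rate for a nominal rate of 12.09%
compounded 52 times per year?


Formula: EAR = (1 + r/m)^m - 1
Period rate: r/m = 0.1209 / 52 = 0.002325
Compounding: (1 + 0.002325)^52 = 1.128354
EAR = 1.128354 - 1 = 0.128354

0.128354


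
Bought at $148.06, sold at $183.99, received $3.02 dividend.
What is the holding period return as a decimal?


Formula: HPR = (P1 - P0 + D) / P0
Gain: $183.99 - $148.06 + $3.02 = $38.95
HPR = $38.95 / $148.06 = 0.2631

0.2631


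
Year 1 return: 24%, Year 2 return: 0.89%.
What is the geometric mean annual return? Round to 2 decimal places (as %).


Formula: Geometric mean = ((1+r1)*(1+r2))^(1/2) - 1
Product: (1 + 0.24) * (1 + 0.0089) = 1.24 * 1.0089 = 1.251036
Square root: 1.251036^0.5 = 1.118497
Geometric mean = 1.118497 - 1 = 0.118497
As percentage: 11.85%

11.85%


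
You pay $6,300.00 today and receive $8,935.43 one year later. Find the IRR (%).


Formula: IRR = C1/C0 - 1
Substituting: IRR = $8,935.43 / $6,300.00 - 1
Ratio: 1.418322 - 1 = 0.418322
IRR = 41.8322%

41.8322%


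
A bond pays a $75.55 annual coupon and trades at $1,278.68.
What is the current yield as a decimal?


Formula: Current yield = annual coupon / price
Substituting: CY = $75.55 / $1,278.68
CY = 0.059084

0.059084


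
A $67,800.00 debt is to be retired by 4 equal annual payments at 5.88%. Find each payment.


Formula: PMT = PV * r / (1 - (1+r)^(-n))
Denominator: 1 - (1 + 0.0588)^(-4) = 0.204309
Numerator: $67,800.00 * 0.0588 = 3986.64
PMT = 3986.64 / 0.204309 = $19,512.77

$19,512.77


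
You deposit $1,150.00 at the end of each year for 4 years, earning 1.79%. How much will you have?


Formula: FV = PMT * ((1+r)^n - 1) / r
Growth factor: (1 + 0.0179)^4 = 1.073546
Numerator: 1.073546 - 1 = 0.073546
FV = $1,150.00 * 0.073546 / 0.0179 = $4,724.99

$4,724.99


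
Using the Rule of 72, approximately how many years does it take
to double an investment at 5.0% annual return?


Formula: Years ≈ 72 / r
Substituting: Years ≈ 72 / 5.0
Years ≈ 14.4

14.4 years


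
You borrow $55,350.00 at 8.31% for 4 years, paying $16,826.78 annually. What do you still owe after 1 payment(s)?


Formula: Balance = PV*(1+r)^k - PMT*((1+r)^k - 1)/r
Growth: (1 + 0.0831)^1 = 1.0831
Accumulated factor: ((1+r)^k - 1)/r = 1.0
Balance = $55,350.00 * 1.0831 - $16,826.78 * 1.0
Balance = $43,122.81

$43,122.81


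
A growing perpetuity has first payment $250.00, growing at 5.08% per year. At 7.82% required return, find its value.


Formula: PV = C / (r - g)
Spread: r - g = 0.0782 - 0.0508 = 0.0274
Substituting: PV = $250.00 / 0.0274
PV = $9,124.09

$9,124.09


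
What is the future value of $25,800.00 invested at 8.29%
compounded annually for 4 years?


Formula: FV = P * (1 + r)^n
Substituting: FV = $25,800.00 * (1 + 0.0829)^4
Growth factor: (1.0829)^4 = 1.375161
FV = $25,800.00 * 1.375161 = $35,479.14

$35,479.14


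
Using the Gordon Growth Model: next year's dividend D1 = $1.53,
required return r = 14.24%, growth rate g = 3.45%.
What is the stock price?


Formula: P = D1 / (r - g)
Spread: r - g = 0.1424 - 0.0345 = 0.1079
Substituting: P = $1.53 / 0.1079
P = $14.18

$14.18


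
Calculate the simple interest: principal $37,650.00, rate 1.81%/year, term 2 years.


Formula: I = P * r * t
Substituting: I = $37,650.00 * 0.0181 * 2
Step: I = $37,650.00 * 0.0362
I = $1,362.93

$1,362.93


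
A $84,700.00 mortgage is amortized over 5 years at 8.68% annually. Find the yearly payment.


Formula: PMT = PV * r / (1 - (1+r)^(-n))
Denominator: 1 - (1 + 0.0868)^(-5) = 0.340444
Numerator: $84,700.00 * 0.0868 = 7351.96
PMT = 7351.96 / 0.340444 = $21,595.23

$21,595.23


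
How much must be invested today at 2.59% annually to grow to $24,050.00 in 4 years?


Formula: PV = FV / (1 + r)^n
Substituting: PV = $24,050.00 / (1 + 0.0259)^4
Discount factor: (1.0259)^4 = 1.107695
PV = $24,050.00 / 1.107695 = $21,711.76

$21,711.76


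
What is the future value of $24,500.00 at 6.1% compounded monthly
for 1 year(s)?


Formula: FV = P * (1 + r/m)^(m*t)
Period rate: r/m = 0.061 / 12 = 0.005083
Total periods: m*t = 12 * 1 = 12
Growth factor: (1 + 0.005083)^12 = 1.062735
FV = $24,500.00 * 1.062735 = $26,037.00

$26,037.00


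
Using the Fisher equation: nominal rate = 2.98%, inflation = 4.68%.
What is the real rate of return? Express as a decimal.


Formula: (1 + r_real) = (1 + r_nom) / (1 + inflation)
Substituting: (1 + r_real) = 1.0298 / 1.0468
(1 + r_real) = 0.98376
r_real = 0.98376 - 1 = -0.01624

-0.01624


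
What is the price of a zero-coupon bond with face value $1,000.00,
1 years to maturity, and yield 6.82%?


Formula: Price = FV / (1 + r)^n
Substituting: Price = $1,000.00 / (1 + 0.0682)^1
Discount factor: (1.0682)^1 = 1.0682
Price = $1,000.00 / 1.0682 = $936.15

$936.15


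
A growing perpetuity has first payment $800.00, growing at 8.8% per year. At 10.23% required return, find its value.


Formula: PV = C / (r - g)
Spread: r - g = 0.1023 - 0.088 = 0.0143
Substituting: PV = $800.00 / 0.0143
PV = $55,944.06

$55,944.06


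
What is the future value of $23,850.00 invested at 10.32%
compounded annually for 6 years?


Formula: FV = P * (1 + r)^n
Substituting: FV = $23,850.00 * (1 + 0.1032)^6
Growth factor: (1.1032)^6 = 1.802709
FV = $23,850.00 * 1.802709 = $42,994.60

$42,994.60


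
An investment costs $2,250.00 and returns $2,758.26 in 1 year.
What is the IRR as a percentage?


Formula: IRR = C1/C0 - 1
Substituting: IRR = $2,758.26 / $2,250.00 - 1
Ratio: 1.225893 - 1 = 0.225893
IRR = 22.5893%

22.5893%


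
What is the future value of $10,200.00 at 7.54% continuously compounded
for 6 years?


Formula: FV = P * e^(r*t)
Exponent: r*t = 0.0754 * 6 = 0.4524
e^(0.4524) = 1.572081
FV = $10,200.00 * 1.572081 = $16,035.22

$16,035.22


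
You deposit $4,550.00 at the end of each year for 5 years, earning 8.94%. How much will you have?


Formula: FV = PMT * ((1+r)^n - 1) / r
Growth factor: (1 + 0.0894)^5 = 1.534394
Numerator: 1.534394 - 1 = 0.534394
FV = $4,550.00 * 0.534394 / 0.0894 = $27,197.90

$27,197.90


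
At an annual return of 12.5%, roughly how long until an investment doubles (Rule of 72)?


Formula: Years ≈ 72 / r
Substituting: Years ≈ 72 / 12.5
Years ≈ 5.8

5.8 years


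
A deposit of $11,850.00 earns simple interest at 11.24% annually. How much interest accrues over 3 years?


Formula: I = P * r * t
Substituting: I = $11,850.00 * 0.1124 * 3
Step: I = $11,850.00 * 0.3372
I = $3,995.82

$3,995.82


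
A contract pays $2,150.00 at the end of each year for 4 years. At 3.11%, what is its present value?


Formula: PV = PMT * (1 - (1+r)^(-n)) / r
Discount factor: (1 + 0.0311)^(-4) = 0.884702
Bracket: 1 - 0.884702 = 0.115298
PV = $2,150.00 * 0.115298 / 0.0311 = $7,970.78

$7,970.78


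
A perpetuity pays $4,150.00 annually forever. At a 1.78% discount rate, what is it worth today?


Formula: PV = C / r
Substituting: PV = $4,150.00 / 0.0178
PV = $233,146.07

$233,146.07


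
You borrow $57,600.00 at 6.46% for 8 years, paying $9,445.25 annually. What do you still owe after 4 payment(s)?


Formula: Balance = PV*(1+r)^k - PMT*((1+r)^k - 1)/r
Growth: (1 + 0.0646)^4 = 1.284535
Accumulated factor: ((1+r)^k - 1)/r = 4.404562
Balance = $57,600.00 * 1.284535 - $9,445.25 * 4.404562
Balance = $32,387.01

$32,387.01


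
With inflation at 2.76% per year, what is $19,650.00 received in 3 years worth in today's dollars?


Formula: Real value = nominal / (1 + inflation)^years
Price level: (1 + 0.0276)^3 = 1.085106
Real value = $19,650.00 / 1.085106 = $18,108.82

$18,108.82


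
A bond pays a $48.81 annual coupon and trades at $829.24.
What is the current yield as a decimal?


Formula: Current yield = annual coupon / price
Substituting: CY = $48.81 / $829.24
CY = 0.058861

0.058861


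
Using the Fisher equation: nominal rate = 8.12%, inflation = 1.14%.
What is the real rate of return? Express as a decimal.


Formula: (1 + r_real) = (1 + r_nom) / (1 + inflation)
Substituting: (1 + r_real) = 1.0812 / 1.0114
(1 + r_real) = 1.069013
r_real = 1.069013 - 1 = 0.069013

0.069013


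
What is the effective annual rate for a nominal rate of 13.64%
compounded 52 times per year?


Formula: EAR = (1 + r/m)^m - 1
Period rate: r/m = 0.1364 / 52 = 0.002623
Compounding: (1 + 0.002623)^52 = 1.145936
EAR = 1.145936 - 1 = 0.145936

0.145936


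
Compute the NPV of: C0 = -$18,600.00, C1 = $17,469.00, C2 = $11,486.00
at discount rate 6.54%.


Formula: NPV = C0 + C1/(1+r) + C2/(1+r)^2
Discount C1: $17,469.00 / (1 + 0.0654) = $16,396.66
Discount C2: $11,486.00 / (1 + 0.0654)^2 = $10,119.14
NPV = -$18,600.00 + $16,396.66 + $10,119.14 = $7,915.79

$7,915.79


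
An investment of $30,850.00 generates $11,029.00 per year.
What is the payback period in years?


Formula: Payback = investment / annual cash flow
Substituting: Payback = $30,850.00 / $11,029.00
Payback = 2.7972 years

2.7972 years


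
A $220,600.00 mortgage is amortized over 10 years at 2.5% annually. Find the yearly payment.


Formula: PMT = PV * r / (1 - (1+r)^(-n))
Denominator: 1 - (1 + 0.025)^(-10) = 0.218802
Numerator: $220,600.00 * 0.025 = 5515.0
PMT = 5515.0 / 0.218802 = $25,205.48

$25,205.48


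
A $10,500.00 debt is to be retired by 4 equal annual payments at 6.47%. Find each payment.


Formula: PMT = PV * r / (1 - (1+r)^(-n))
Denominator: 1 - (1 + 0.0647)^(-4) = 0.2218
Numerator: $10,500.00 * 0.0647 = 679.35
PMT = 679.35 / 0.2218 = $3,062.89

$3,062.89


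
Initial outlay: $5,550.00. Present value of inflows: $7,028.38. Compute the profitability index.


Formula: PI = PV(cash flows) / initial investment
Substituting: PI = $7,028.38 / $5,550.00
PI = 1.2664

1.2664


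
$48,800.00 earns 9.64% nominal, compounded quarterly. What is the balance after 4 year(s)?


Formula: FV = P * (1 + r/m)^(m*t)
Period rate: r/m = 0.0964 / 4 = 0.0241
Total periods: m*t = 4 * 4 = 16
Growth factor: (1 + 0.0241)^16 = 1.463787
FV = $48,800.00 * 1.463787 = $71,432.80

$71,432.80


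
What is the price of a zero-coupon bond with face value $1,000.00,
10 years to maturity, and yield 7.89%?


Formula: Price = FV / (1 + r)^n
Substituting: Price = $1,000.00 / (1 + 0.0789)^10
Discount factor: (1.0789)^10 = 2.137036
Price = $1,000.00 / 2.137036 = $467.94

$467.94


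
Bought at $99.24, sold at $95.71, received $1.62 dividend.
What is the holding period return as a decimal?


Formula: HPR = (P1 - P0 + D) / P0
Gain: $95.71 - $99.24 + $1.62 = -$1.91
HPR = -$1.91 / $99.24 = -0.0192

-0.0192


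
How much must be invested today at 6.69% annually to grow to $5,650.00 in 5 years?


Formula: PV = FV / (1 + r)^n
Substituting: PV = $5,650.00 / (1 + 0.0669)^5
Discount factor: (1.0669)^5 = 1.382352
PV = $5,650.00 / 1.382352 = $4,087.24

$4,087.24


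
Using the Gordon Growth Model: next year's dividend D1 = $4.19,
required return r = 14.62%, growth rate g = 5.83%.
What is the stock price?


Formula: P = D1 / (r - g)
Spread: r - g = 0.1462 - 0.0583 = 0.0879
Substituting: P = $4.19 / 0.0879
P = $47.67

$47.67


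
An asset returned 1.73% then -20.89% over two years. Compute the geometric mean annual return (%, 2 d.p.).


Formula: Geometric mean = ((1+r1)*(1+r2))^(1/2) - 1
Product: (1 + 0.0173) * (1 + -0.2089) = 1.0173 * 0.7911 = 0.804786
Square root: 0.804786^0.5 = 0.897099
Geometric mean = 0.897099 - 1 = -0.102901
As percentage: -10.29%

-10.29%


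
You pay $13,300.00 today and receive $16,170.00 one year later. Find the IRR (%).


Formula: IRR = C1/C0 - 1
Substituting: IRR = $16,170.00 / $13,300.00 - 1
Ratio: 1.215789 - 1 = 0.215789
IRR = 21.5789%

21.5789%


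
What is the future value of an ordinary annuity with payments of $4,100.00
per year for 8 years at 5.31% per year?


Formula: FV = PMT * ((1+r)^n - 1) / r
Growth factor: (1 + 0.0531)^8 = 1.512714
Numerator: 1.512714 - 1 = 0.512714
FV = $4,100.00 * 0.512714 / 0.0531 = $39,588.11

$39,588.11


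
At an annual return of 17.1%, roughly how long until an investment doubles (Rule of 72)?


Formula: Years ≈ 72 / r
Substituting: Years ≈ 72 / 17.1
Years ≈ 4.2

4.2 years


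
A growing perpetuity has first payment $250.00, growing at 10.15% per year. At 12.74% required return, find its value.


Formula: PV = C / (r - g)
Spread: r - g = 0.1274 - 0.1015 = 0.0259
Substituting: PV = $250.00 / 0.0259
PV = $9,652.51

$9,652.51


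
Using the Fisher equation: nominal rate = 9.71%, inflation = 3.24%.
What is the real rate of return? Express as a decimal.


Formula: (1 + r_real) = (1 + r_nom) / (1 + inflation)
Substituting: (1 + r_real) = 1.0971 / 1.0324
(1 + r_real) = 1.06267
r_real = 1.06267 - 1 = 0.06267

0.06267


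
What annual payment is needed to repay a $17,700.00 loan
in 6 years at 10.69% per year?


Formula: PMT = PV * r / (1 - (1+r)^(-n))
Denominator: 1 - (1 + 0.1069)^(-6) = 0.456312
Numerator: $17,700.00 * 0.1069 = 1892.13
PMT = 1892.13 / 0.456312 = $4,146.57

$4,146.57


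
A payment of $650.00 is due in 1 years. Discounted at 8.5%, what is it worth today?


Formula: PV = FV / (1 + r)^n
Substituting: PV = $650.00 / (1 + 0.085)^1
Discount factor: (1.085)^1 = 1.085
PV = $650.00 / 1.085 = $599.08

$599.08


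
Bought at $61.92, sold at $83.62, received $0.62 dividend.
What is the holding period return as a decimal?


Formula: HPR = (P1 - P0 + D) / P0
Gain: $83.62 - $61.92 + $0.62 = $22.32
HPR = $22.32 / $61.92 = 0.3605

0.3605


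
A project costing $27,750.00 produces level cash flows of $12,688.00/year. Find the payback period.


Formula: Payback = investment / annual cash flow
Substituting: Payback = $27,750.00 / $12,688.00
Payback = 2.1871 years

2.1871 years


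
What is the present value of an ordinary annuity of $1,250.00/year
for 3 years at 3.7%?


Formula: PV = PMT * (1 - (1+r)^(-n)) / r
Discount factor: (1 + 0.037)^(-3) = 0.896734
Bracket: 1 - 0.896734 = 0.103266
PV = $1,250.00 * 0.103266 / 0.037 = $3,488.71

$3,488.71


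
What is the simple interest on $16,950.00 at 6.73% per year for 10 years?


Formula: I = P * r * t
Substituting: I = $16,950.00 * 0.0673 * 10
Step: I = $16,950.00 * 0.673
I = $11,407.35

$11,407.35


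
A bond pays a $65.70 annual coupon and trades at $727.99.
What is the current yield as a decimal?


Formula: Current yield = annual coupon / price
Substituting: CY = $65.70 / $727.99
CY = 0.090248

0.090248


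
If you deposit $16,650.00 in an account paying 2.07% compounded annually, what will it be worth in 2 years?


Formula: FV = P * (1 + r)^n
Substituting: FV = $16,650.00 * (1 + 0.0207)^2
Growth factor: (1.0207)^2 = 1.041828
FV = $16,650.00 * 1.041828 = $17,346.44

$17,346.44


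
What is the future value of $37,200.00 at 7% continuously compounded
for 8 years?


Formula: FV = P * e^(r*t)
Exponent: r*t = 0.07 * 8 = 0.56
e^(0.56) = 1.750673
FV = $37,200.00 * 1.750673 = $65,125.02

$65,125.02


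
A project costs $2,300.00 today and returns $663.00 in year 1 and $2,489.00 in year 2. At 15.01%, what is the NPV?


Formula: NPV = C0 + C1/(1+r) + C2/(1+r)^2
Discount C1: $663.00 / (1 + 0.1501) = $576.47
Discount C2: $2,489.00 / (1 + 0.1501)^2 = $1,881.71
NPV = -$2,300.00 + $576.47 + $1,881.71 = $158.19

$158.19


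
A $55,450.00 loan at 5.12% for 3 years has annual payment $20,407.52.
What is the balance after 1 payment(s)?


Formula: Balance = PV*(1+r)^k - PMT*((1+r)^k - 1)/r
Growth: (1 + 0.0512)^1 = 1.0512
Accumulated factor: ((1+r)^k - 1)/r = 1.0
Balance = $55,450.00 * 1.0512 - $20,407.52 * 1.0
Balance = $37,881.52

$37,881.52


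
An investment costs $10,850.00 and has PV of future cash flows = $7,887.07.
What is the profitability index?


Formula: PI = PV(cash flows) / initial investment
Substituting: PI = $7,887.07 / $10,850.00
PI = 0.7269

0.7269


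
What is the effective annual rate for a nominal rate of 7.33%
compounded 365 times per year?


Formula: EAR = (1 + r/m)^m - 1
Period rate: r/m = 0.0733 / 365 = 0.000201
Compounding: (1 + 0.000201)^365 = 1.076045
EAR = 1.076045 - 1 = 0.076045

0.076045


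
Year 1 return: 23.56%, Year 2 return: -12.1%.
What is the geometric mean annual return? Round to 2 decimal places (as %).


Formula: Geometric mean = ((1+r1)*(1+r2))^(1/2) - 1
Product: (1 + 0.2356) * (1 + -0.121) = 1.2356 * 0.879 = 1.086092
Square root: 1.086092^0.5 = 1.042158
Geometric mean = 1.042158 - 1 = 0.042158
As percentage: 4.22%

4.22%


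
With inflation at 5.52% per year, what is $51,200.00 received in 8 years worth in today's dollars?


Formula: Real value = nominal / (1 + inflation)^years
Price level: (1 + 0.0552)^8 = 1.537016
Real value = $51,200.00 / 1.537016 = $33,311.31

$33,311.31


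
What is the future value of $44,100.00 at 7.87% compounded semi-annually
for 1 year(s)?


Formula: FV = P * (1 + r/m)^(m*t)
Period rate: r/m = 0.0787 / 2 = 0.03935
Total periods: m*t = 2 * 1 = 2
Growth factor: (1 + 0.03935)^2 = 1.080248
FV = $44,100.00 * 1.080248 = $47,638.96

$47,638.96


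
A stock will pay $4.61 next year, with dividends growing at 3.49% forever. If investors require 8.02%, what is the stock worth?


Formula: P = D1 / (r - g)
Spread: r - g = 0.0802 - 0.0349 = 0.0453
Substituting: P = $4.61 / 0.0453
P = $101.77

$101.77


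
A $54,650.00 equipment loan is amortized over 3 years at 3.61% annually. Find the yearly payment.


Formula: PMT = PV * r / (1 - (1+r)^(-n))
Denominator: 1 - (1 + 0.0361)^(-3) = 0.100927
Numerator: $54,650.00 * 0.0361 = 1972.865
PMT = 1972.865 / 0.100927 = $19,547.45

$19,547.45


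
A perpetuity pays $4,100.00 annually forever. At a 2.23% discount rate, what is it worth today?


Formula: PV = C / r
Substituting: PV = $4,100.00 / 0.0223
PV = $183,856.50

$183,856.50


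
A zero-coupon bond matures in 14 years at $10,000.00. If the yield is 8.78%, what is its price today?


Formula: Price = FV / (1 + r)^n
Substituting: Price = $10,000.00 / (1 + 0.0878)^14
Discount factor: (1.0878)^14 = 3.248529
Price = $10,000.00 / 3.248529 = $3,078.32

$3,078.32


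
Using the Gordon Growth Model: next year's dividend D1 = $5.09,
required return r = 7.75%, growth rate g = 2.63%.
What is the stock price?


Formula: P = D1 / (r - g)
Spread: r - g = 0.0775 - 0.0263 = 0.0512
Substituting: P = $5.09 / 0.0512
P = $99.41

$99.41


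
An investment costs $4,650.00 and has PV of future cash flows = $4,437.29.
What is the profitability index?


Formula: PI = PV(cash flows) / initial investment
Substituting: PI = $4,437.29 / $4,650.00
PI = 0.9543

0.9543


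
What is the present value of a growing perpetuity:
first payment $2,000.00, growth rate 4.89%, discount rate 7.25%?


Formula: PV = C / (r - g)
Spread: r - g = 0.0725 - 0.0489 = 0.0236
Substituting: PV = $2,000.00 / 0.0236
PV = $84,745.76

$84,745.76


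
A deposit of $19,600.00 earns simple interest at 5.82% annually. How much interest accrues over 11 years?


Formula: I = P * r * t
Substituting: I = $19,600.00 * 0.0582 * 11
Step: I = $19,600.00 * 0.6402
I = $12,547.92

$12,547.92


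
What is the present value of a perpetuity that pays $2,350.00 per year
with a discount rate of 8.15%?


Formula: PV = C / r
Substituting: PV = $2,350.00 / 0.0815
PV = $28,834.36

$28,834.36


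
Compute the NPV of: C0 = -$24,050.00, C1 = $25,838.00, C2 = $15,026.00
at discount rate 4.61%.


Formula: NPV = C0 + C1/(1+r) + C2/(1+r)^2
Discount C1: $25,838.00 / (1 + 0.0461) = $24,699.36
Discount C2: $15,026.00 / (1 + 0.0461)^2 = $13,730.84
NPV = -$24,050.00 + $24,699.36 + $13,730.84 = $14,380.20

$14,380.20


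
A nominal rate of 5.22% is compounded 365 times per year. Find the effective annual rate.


Formula: EAR = (1 + r/m)^m - 1
Period rate: r/m = 0.0522 / 365 = 0.000143
Compounding: (1 + 0.000143)^365 = 1.053583
EAR = 1.053583 - 1 = 0.053583

0.053583


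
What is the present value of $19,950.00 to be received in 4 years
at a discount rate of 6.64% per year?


Formula: PV = FV / (1 + r)^n
Substituting: PV = $19,950.00 / (1 + 0.0664)^4
Discount factor: (1.0664)^4 = 1.293244
PV = $19,950.00 / 1.293244 = $15,426.32

$15,426.32


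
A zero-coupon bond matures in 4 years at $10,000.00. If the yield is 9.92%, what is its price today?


Formula: Price = FV / (1 + r)^n
Substituting: Price = $10,000.00 / (1 + 0.0992)^4
Discount factor: (1.0992)^4 = 1.459845
Price = $10,000.00 / 1.459845 = $6,850.04

$6,850.04


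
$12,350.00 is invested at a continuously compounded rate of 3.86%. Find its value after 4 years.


Formula: FV = P * e^(r*t)
Exponent: r*t = 0.0386 * 4 = 0.1544
e^(0.1544) = 1.166958
FV = $12,350.00 * 1.166958 = $14,411.93

$14,411.93


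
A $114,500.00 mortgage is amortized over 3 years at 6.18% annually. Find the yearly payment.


Formula: PMT = PV * r / (1 - (1+r)^(-n))
Denominator: 1 - (1 + 0.0618)^(-3) = 0.164644
Numerator: $114,500.00 * 0.0618 = 7076.1
PMT = 7076.1 / 0.164644 = $42,978.30

$42,978.30


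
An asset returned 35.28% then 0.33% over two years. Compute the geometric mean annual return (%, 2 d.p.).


Formula: Geometric mean = ((1+r1)*(1+r2))^(1/2) - 1
Product: (1 + 0.3528) * (1 + 0.0033) = 1.3528 * 1.0033 = 1.357264
Square root: 1.357264^0.5 = 1.165017
Geometric mean = 1.165017 - 1 = 0.165017
As percentage: 16.50%

16.50%


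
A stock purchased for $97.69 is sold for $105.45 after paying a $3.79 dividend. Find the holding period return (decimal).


Formula: HPR = (P1 - P0 + D) / P0
Gain: $105.45 - $97.69 + $3.79 = $11.55
HPR = $11.55 / $97.69 = 0.1182

0.1182


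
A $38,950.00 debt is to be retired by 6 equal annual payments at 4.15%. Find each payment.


Formula: PMT = PV * r / (1 - (1+r)^(-n))
Denominator: 1 - (1 + 0.0415)^(-6) = 0.21649
Numerator: $38,950.00 * 0.0415 = 1616.425
PMT = 1616.425 / 0.21649 = $7,466.50

$7,466.50


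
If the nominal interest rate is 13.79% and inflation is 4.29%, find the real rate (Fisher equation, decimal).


Formula: (1 + r_real) = (1 + r_nom) / (1 + inflation)
Substituting: (1 + r_real) = 1.1379 / 1.0429
(1 + r_real) = 1.091092
r_real = 1.091092 - 1 = 0.091092

0.091092


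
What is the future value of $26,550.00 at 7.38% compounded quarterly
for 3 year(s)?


Formula: FV = P * (1 + r/m)^(m*t)
Period rate: r/m = 0.0738 / 4 = 0.01845
Total periods: m*t = 4 * 3 = 12
Growth factor: (1 + 0.01845)^12 = 1.245307
FV = $26,550.00 * 1.245307 = $33,062.91

$33,062.91


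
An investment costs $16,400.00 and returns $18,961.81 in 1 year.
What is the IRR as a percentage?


Formula: IRR = C1/C0 - 1
Substituting: IRR = $18,961.81 / $16,400.00 - 1
Ratio: 1.156208 - 1 = 0.156208
IRR = 15.6208%

15.6208%


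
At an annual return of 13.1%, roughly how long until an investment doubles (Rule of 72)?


Formula: Years ≈ 72 / r
Substituting: Years ≈ 72 / 13.1
Years ≈ 5.5

5.5 years


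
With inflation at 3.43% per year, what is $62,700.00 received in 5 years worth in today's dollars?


Formula: Real value = nominal / (1 + inflation)^years
Price level: (1 + 0.0343)^5 = 1.183675
Real value = $62,700.00 / 1.183675 = $52,970.60

$52,970.60


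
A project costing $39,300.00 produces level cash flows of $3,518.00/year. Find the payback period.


Formula: Payback = investment / annual cash flow
Substituting: Payback = $39,300.00 / $3,518.00
Payback = 11.1711 years

11.1711 years


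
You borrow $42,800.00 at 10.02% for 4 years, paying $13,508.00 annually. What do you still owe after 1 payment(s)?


Formula: Balance = PV*(1+r)^k - PMT*((1+r)^k - 1)/r
Growth: (1 + 0.1002)^1 = 1.1002
Accumulated factor: ((1+r)^k - 1)/r = 1.0
Balance = $42,800.00 * 1.1002 - $13,508.00 * 1.0
Balance = $33,580.56

$33,580.56


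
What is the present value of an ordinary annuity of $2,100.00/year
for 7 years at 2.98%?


Formula: PV = PMT * (1 - (1+r)^(-n)) / r
Discount factor: (1 + 0.0298)^(-7) = 0.814198
Bracket: 1 - 0.814198 = 0.185802
PV = $2,100.00 * 0.185802 / 0.0298 = $13,093.46

$13,093.46


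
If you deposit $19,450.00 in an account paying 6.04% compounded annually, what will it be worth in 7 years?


Formula: FV = P * (1 + r)^n
Substituting: FV = $19,450.00 * (1 + 0.0604)^7
Growth factor: (1.0604)^7 = 1.507607
FV = $19,450.00 * 1.507607 = $29,322.95

$29,322.95


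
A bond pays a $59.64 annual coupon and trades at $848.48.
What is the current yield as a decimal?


Formula: Current yield = annual coupon / price
Substituting: CY = $59.64 / $848.48
CY = 0.07029

0.07029


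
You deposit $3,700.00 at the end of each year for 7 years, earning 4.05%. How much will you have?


Formula: FV = PMT * ((1+r)^n - 1) / r
Growth factor: (1 + 0.0405)^7 = 1.320367
Numerator: 1.320367 - 1 = 0.320367
FV = $3,700.00 * 0.320367 / 0.0405 = $29,268.08

$29,268.08


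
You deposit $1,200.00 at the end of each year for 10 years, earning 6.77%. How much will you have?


Formula: FV = PMT * ((1+r)^n - 1) / r
Growth factor: (1 + 0.0677)^10 = 1.925273
Numerator: 1.925273 - 1 = 0.925273
FV = $1,200.00 * 0.925273 / 0.0677 = $16,400.71

$16,400.71


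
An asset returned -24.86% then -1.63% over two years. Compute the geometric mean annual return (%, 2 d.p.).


Formula: Geometric mean = ((1+r1)*(1+r2))^(1/2) - 1
Product: (1 + -0.2486) * (1 + -0.0163) = 0.7514 * 0.9837 = 0.739152
Square root: 0.739152^0.5 = 0.85974
Geometric mean = 0.85974 - 1 = -0.14026
As percentage: -14.03%

-14.03%


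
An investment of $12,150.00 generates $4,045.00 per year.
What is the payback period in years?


Formula: Payback = investment / annual cash flow
Substituting: Payback = $12,150.00 / $4,045.00
Payback = 3.0037 years

3.0037 years


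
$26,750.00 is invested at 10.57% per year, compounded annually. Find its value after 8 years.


Formula: FV = P * (1 + r)^n
Substituting: FV = $26,750.00 * (1 + 0.1057)^8
Growth factor: (1.1057)^8 = 2.234079
FV = $26,750.00 * 2.234079 = $59,761.61

$59,761.61


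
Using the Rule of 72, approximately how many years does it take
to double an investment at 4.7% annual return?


Formula: Years ≈ 72 / r
Substituting: Years ≈ 72 / 4.7
Years ≈ 15.3

15.3 years


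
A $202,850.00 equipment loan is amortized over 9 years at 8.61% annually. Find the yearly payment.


Formula: PMT = PV * r / (1 - (1+r)^(-n))
Denominator: 1 - (1 + 0.0861)^(-9) = 0.524477
Numerator: $202,850.00 * 0.0861 = 17465.385
PMT = 17465.385 / 0.524477 = $33,300.58

$33,300.58


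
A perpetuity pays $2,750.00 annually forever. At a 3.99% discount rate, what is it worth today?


Formula: PV = C / r
Substituting: PV = $2,750.00 / 0.0399
PV = $68,922.31

$68,922.31


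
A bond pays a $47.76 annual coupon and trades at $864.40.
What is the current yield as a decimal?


Formula: Current yield = annual coupon / price
Substituting: CY = $47.76 / $864.40
CY = 0.055252

0.055252


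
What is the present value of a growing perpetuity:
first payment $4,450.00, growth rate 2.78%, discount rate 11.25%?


Formula: PV = C / (r - g)
Spread: r - g = 0.1125 - 0.0278 = 0.0847
Substituting: PV = $4,450.00 / 0.0847
PV = $52,538.37

$52,538.37


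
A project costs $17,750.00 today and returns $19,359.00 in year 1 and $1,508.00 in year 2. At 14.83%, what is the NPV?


Formula: NPV = C0 + C1/(1+r) + C2/(1+r)^2
Discount C1: $19,359.00 / (1 + 0.1483) = $16,858.83
Discount C2: $1,508.00 / (1 + 0.1483)^2 = $1,143.64
NPV = -$17,750.00 + $16,858.83 + $1,143.64 = $252.48

$252.48


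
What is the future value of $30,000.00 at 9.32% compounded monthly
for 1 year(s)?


Formula: FV = P * (1 + r/m)^(m*t)
Period rate: r/m = 0.0932 / 12 = 0.007767
Total periods: m*t = 12 * 1 = 12
Growth factor: (1 + 0.007767)^12 = 1.097286
FV = $30,000.00 * 1.097286 = $32,918.58

$32,918.58


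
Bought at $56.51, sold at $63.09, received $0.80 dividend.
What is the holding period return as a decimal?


Formula: HPR = (P1 - P0 + D) / P0
Gain: $63.09 - $56.51 + $0.80 = $7.38
HPR = $7.38 / $56.51 = 0.1306

0.1306


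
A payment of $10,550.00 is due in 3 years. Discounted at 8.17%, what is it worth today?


Formula: PV = FV / (1 + r)^n
Substituting: PV = $10,550.00 / (1 + 0.0817)^3
Discount factor: (1.0817)^3 = 1.26567
PV = $10,550.00 / 1.26567 = $8,335.51

$8,335.51


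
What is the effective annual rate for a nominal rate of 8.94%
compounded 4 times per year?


Formula: EAR = (1 + r/m)^m - 1
Period rate: r/m = 0.0894 / 4 = 0.02235
Compounding: (1 + 0.02235)^4 = 1.092442
EAR = 1.092442 - 1 = 0.092442

0.092442


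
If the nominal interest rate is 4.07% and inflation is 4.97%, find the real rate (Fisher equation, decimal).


Formula: (1 + r_real) = (1 + r_nom) / (1 + inflation)
Substituting: (1 + r_real) = 1.0407 / 1.0497
(1 + r_real) = 0.991426
r_real = 0.991426 - 1 = -0.008574

-0.008574


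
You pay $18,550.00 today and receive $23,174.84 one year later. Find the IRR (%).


Formula: IRR = C1/C0 - 1
Substituting: IRR = $23,174.84 / $18,550.00 - 1
Ratio: 1.249318 - 1 = 0.249318
IRR = 24.9318%

24.9318%


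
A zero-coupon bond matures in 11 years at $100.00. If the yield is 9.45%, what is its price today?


Formula: Price = FV / (1 + r)^n
Substituting: Price = $100.00 / (1 + 0.0945)^11
Discount factor: (1.0945)^11 = 2.70006
Price = $100.00 / 2.70006 = $37.04

$37.04


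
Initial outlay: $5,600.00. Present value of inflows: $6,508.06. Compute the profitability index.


Formula: PI = PV(cash flows) / initial investment
Substituting: PI = $6,508.06 / $5,600.00
PI = 1.1622

1.1622


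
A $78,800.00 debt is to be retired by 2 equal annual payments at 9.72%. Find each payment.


Formula: PMT = PV * r / (1 - (1+r)^(-n))
Denominator: 1 - (1 + 0.0972)^(-2) = 0.16933
Numerator: $78,800.00 * 0.0972 = 7659.36
PMT = 7659.36 / 0.16933 = $45,233.27

$45,233.27


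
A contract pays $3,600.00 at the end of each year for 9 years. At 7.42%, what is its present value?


Formula: PV = PMT * (1 - (1+r)^(-n)) / r
Discount factor: (1 + 0.0742)^(-9) = 0.52509
Bracket: 1 - 0.52509 = 0.47491
PV = $3,600.00 * 0.47491 / 0.0742 = $23,041.46

$23,041.46


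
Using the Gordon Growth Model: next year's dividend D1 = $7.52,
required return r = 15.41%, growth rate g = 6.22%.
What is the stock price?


Formula: P = D1 / (r - g)
Spread: r - g = 0.1541 - 0.0622 = 0.0919
Substituting: P = $7.52 / 0.0919
P = $81.83

$81.83


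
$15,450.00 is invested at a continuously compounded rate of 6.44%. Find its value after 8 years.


Formula: FV = P * e^(r*t)
Exponent: r*t = 0.0644 * 8 = 0.5152
e^(0.5152) = 1.673973
FV = $15,450.00 * 1.673973 = $25,862.89

$25,862.89


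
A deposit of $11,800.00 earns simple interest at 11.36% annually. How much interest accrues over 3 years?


Formula: I = P * r * t
Substituting: I = $11,800.00 * 0.1136 * 3
Step: I = $11,800.00 * 0.3408
I = $4,021.44

$4,021.44


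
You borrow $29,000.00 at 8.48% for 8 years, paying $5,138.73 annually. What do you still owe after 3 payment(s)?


Formula: Balance = PV*(1+r)^k - PMT*((1+r)^k - 1)/r
Growth: (1 + 0.0848)^3 = 1.276583
Accumulated factor: ((1+r)^k - 1)/r = 3.261591
Balance = $29,000.00 * 1.276583 - $5,138.73 * 3.261591
Balance = $20,260.47

$20,260.47


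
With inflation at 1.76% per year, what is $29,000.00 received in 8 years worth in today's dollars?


Formula: Real value = nominal / (1 + inflation)^years
Price level: (1 + 0.0176)^8 = 1.149785
Real value = $29,000.00 / 1.149785 = $25,222.10

$25,222.10


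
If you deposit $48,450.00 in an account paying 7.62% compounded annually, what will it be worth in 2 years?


Formula: FV = P * (1 + r)^n
Substituting: FV = $48,450.00 * (1 + 0.0762)^2
Growth factor: (1.0762)^2 = 1.158206
FV = $48,450.00 * 1.158206 = $56,115.10

$56,115.10


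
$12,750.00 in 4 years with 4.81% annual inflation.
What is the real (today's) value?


Formula: Real value = nominal / (1 + inflation)^years
Price level: (1 + 0.0481)^4 = 1.206732
Real value = $12,750.00 / 1.206732 = $10,565.72

$10,565.72


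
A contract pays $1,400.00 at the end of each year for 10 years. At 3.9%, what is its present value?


Formula: PV = PMT * (1 - (1+r)^(-n)) / r
Discount factor: (1 + 0.039)^(-10) = 0.682094
Bracket: 1 - 0.682094 = 0.317906
PV = $1,400.00 * 0.317906 / 0.039 = $11,411.99

$11,411.99


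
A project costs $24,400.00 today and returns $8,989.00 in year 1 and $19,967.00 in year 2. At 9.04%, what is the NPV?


Formula: NPV = C0 + C1/(1+r) + C2/(1+r)^2
Discount C1: $8,989.00 / (1 + 0.0904) = $8,243.76
Discount C2: $19,967.00 / (1 + 0.0904)^2 = $16,793.50
NPV = -$24,400.00 + $8,243.76 + $16,793.50 = $637.26

$637.26


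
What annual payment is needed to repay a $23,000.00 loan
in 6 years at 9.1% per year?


Formula: PMT = PV * r / (1 - (1+r)^(-n))
Denominator: 1 - (1 + 0.091)^(-6) = 0.407004
Numerator: $23,000.00 * 0.091 = 2093.0
PMT = 2093.0 / 0.407004 = $5,142.45

$5,142.45


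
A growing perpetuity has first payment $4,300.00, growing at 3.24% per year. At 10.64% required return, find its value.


Formula: PV = C / (r - g)
Spread: r - g = 0.1064 - 0.0324 = 0.074
Substituting: PV = $4,300.00 / 0.074
PV = $58,108.11

$58,108.11


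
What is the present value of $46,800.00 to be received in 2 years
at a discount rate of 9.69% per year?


Formula: PV = FV / (1 + r)^n
Substituting: PV = $46,800.00 / (1 + 0.0969)^2
Discount factor: (1.0969)^2 = 1.20319
PV = $46,800.00 / 1.20319 = $38,896.61

$38,896.61


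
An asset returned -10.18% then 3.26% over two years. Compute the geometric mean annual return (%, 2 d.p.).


Formula: Geometric mean = ((1+r1)*(1+r2))^(1/2) - 1
Product: (1 + -0.1018) * (1 + 0.0326) = 0.8982 * 1.0326 = 0.927481
Square root: 0.927481^0.5 = 0.963058
Geometric mean = 0.963058 - 1 = -0.036942
As percentage: -3.69%

-3.69%


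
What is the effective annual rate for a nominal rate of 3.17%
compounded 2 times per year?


Formula: EAR = (1 + r/m)^m - 1
Period rate: r/m = 0.0317 / 2 = 0.01585
Compounding: (1 + 0.01585)^2 = 1.031951
EAR = 1.031951 - 1 = 0.031951

0.031951


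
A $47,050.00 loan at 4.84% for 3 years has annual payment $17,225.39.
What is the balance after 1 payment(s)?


Formula: Balance = PV*(1+r)^k - PMT*((1+r)^k - 1)/r
Growth: (1 + 0.0484)^1 = 1.0484
Accumulated factor: ((1+r)^k - 1)/r = 1.0
Balance = $47,050.00 * 1.0484 - $17,225.39 * 1.0
Balance = $32,101.83

$32,101.83


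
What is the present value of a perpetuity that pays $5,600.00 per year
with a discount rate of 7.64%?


Formula: PV = C / r
Substituting: PV = $5,600.00 / 0.0764
PV = $73,298.43

$73,298.43


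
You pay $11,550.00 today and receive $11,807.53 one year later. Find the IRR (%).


Formula: IRR = C1/C0 - 1
Substituting: IRR = $11,807.53 / $11,550.00 - 1
Ratio: 1.022297 - 1 = 0.022297
IRR = 2.2297%

2.2297%


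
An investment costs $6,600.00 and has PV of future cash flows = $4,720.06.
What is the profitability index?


Formula: PI = PV(cash flows) / initial investment
Substituting: PI = $4,720.06 / $6,600.00
PI = 0.7152

0.7152


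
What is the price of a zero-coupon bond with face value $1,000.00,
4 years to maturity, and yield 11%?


Formula: Price = FV / (1 + r)^n
Substituting: Price = $1,000.00 / (1 + 0.11)^4
Discount factor: (1.11)^4 = 1.51807
Price = $1,000.00 / 1.51807 = $658.73

$658.73


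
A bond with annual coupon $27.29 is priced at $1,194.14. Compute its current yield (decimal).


Formula: Current yield = annual coupon / price
Substituting: CY = $27.29 / $1,194.14
CY = 0.022853

0.022853


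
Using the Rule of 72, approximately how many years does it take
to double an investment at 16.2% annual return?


Formula: Years ≈ 72 / r
Substituting: Years ≈ 72 / 16.2
Years ≈ 4.4

4.4 years


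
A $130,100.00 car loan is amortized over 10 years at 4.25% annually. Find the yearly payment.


Formula: PMT = PV * r / (1 - (1+r)^(-n))
Denominator: 1 - (1 + 0.0425)^(-10) = 0.340463
Numerator: $130,100.00 * 0.0425 = 5529.25
PMT = 5529.25 / 0.340463 = $16,240.40

$16,240.40


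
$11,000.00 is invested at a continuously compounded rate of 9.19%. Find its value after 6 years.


Formula: FV = P * e^(r*t)
Exponent: r*t = 0.0919 * 6 = 0.5514
e^(0.5514) = 1.735681
FV = $11,000.00 * 1.735681 = $19,092.49

$19,092.49


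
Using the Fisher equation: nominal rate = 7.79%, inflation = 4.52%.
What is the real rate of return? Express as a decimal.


Formula: (1 + r_real) = (1 + r_nom) / (1 + inflation)
Substituting: (1 + r_real) = 1.0779 / 1.0452
(1 + r_real) = 1.031286
r_real = 1.031286 - 1 = 0.031286

0.031286


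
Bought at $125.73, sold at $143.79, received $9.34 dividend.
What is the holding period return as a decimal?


Formula: HPR = (P1 - P0 + D) / P0
Gain: $143.79 - $125.73 + $9.34 = $27.40
HPR = $27.40 / $125.73 = 0.2179

0.2179


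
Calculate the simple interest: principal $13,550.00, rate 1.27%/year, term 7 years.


Formula: I = P * r * t
Substituting: I = $13,550.00 * 0.0127 * 7
Step: I = $13,550.00 * 0.0889
I = $1,204.60

$1,204.60


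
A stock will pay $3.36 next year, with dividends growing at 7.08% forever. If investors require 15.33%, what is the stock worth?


Formula: P = D1 / (r - g)
Spread: r - g = 0.1533 - 0.0708 = 0.0825
Substituting: P = $3.36 / 0.0825
P = $40.73

$40.73


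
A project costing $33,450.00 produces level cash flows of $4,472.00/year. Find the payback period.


Formula: Payback = investment / annual cash flow
Substituting: Payback = $33,450.00 / $4,472.00
Payback = 7.4799 years

7.4799 years


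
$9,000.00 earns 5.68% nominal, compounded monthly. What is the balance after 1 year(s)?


Formula: FV = P * (1 + r/m)^(m*t)
Period rate: r/m = 0.0568 / 12 = 0.004733
Total periods: m*t = 12 * 1 = 12
Growth factor: (1 + 0.004733)^12 = 1.058302
FV = $9,000.00 * 1.058302 = $9,524.72

$9,524.72


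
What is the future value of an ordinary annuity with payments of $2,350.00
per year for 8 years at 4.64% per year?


Formula: FV = PMT * ((1+r)^n - 1) / r
Growth factor: (1 + 0.0464)^8 = 1.437414
Numerator: 1.437414 - 1 = 0.437414
FV = $2,350.00 * 0.437414 / 0.0464 = $22,153.51

$22,153.51


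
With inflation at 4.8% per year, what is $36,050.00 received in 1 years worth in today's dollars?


Formula: Real value = nominal / (1 + inflation)^years
Price level: (1 + 0.048)^1 = 1.048
Real value = $36,050.00 / 1.048 = $34,398.85

$34,398.85


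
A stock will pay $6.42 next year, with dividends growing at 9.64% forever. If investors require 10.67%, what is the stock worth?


Formula: P = D1 / (r - g)
Spread: r - g = 0.1067 - 0.0964 = 0.0103
Substituting: P = $6.42 / 0.0103
P = $623.30

$623.30


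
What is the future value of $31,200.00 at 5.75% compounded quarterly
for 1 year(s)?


Formula: FV = P * (1 + r/m)^(m*t)
Period rate: r/m = 0.0575 / 4 = 0.014375
Total periods: m*t = 4 * 1 = 4
Growth factor: (1 + 0.014375)^4 = 1.058752
FV = $31,200.00 * 1.058752 = $33,033.06

$33,033.06


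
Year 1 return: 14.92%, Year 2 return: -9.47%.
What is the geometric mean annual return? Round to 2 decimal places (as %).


Formula: Geometric mean = ((1+r1)*(1+r2))^(1/2) - 1
Product: (1 + 0.1492) * (1 + -0.0947) = 1.1492 * 0.9053 = 1.040371
Square root: 1.040371^0.5 = 1.019986
Geometric mean = 1.019986 - 1 = 0.019986
As percentage: 2.00%

2.00%
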